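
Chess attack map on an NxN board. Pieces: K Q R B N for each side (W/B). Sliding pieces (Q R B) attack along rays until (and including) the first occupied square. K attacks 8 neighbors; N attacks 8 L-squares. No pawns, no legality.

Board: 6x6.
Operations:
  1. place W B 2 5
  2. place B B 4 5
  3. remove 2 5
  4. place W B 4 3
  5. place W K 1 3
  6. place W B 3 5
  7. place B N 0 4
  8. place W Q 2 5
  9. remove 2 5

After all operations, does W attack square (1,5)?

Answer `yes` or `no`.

Op 1: place WB@(2,5)
Op 2: place BB@(4,5)
Op 3: remove (2,5)
Op 4: place WB@(4,3)
Op 5: place WK@(1,3)
Op 6: place WB@(3,5)
Op 7: place BN@(0,4)
Op 8: place WQ@(2,5)
Op 9: remove (2,5)
Per-piece attacks for W:
  WK@(1,3): attacks (1,4) (1,2) (2,3) (0,3) (2,4) (2,2) (0,4) (0,2)
  WB@(3,5): attacks (4,4) (5,3) (2,4) (1,3) [ray(-1,-1) blocked at (1,3)]
  WB@(4,3): attacks (5,4) (5,2) (3,4) (2,5) (3,2) (2,1) (1,0)
W attacks (1,5): no

Answer: no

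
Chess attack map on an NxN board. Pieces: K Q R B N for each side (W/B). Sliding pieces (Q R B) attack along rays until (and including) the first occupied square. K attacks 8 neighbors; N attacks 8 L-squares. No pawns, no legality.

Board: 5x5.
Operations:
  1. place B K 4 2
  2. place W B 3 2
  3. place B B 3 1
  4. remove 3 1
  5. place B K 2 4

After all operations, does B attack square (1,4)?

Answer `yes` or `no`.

Op 1: place BK@(4,2)
Op 2: place WB@(3,2)
Op 3: place BB@(3,1)
Op 4: remove (3,1)
Op 5: place BK@(2,4)
Per-piece attacks for B:
  BK@(2,4): attacks (2,3) (3,4) (1,4) (3,3) (1,3)
  BK@(4,2): attacks (4,3) (4,1) (3,2) (3,3) (3,1)
B attacks (1,4): yes

Answer: yes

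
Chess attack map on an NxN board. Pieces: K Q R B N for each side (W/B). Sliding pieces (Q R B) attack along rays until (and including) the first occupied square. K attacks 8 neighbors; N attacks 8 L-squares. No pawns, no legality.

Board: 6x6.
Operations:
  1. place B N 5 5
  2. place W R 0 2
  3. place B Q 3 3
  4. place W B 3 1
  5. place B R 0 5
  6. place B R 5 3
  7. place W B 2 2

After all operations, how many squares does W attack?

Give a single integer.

Op 1: place BN@(5,5)
Op 2: place WR@(0,2)
Op 3: place BQ@(3,3)
Op 4: place WB@(3,1)
Op 5: place BR@(0,5)
Op 6: place BR@(5,3)
Op 7: place WB@(2,2)
Per-piece attacks for W:
  WR@(0,2): attacks (0,3) (0,4) (0,5) (0,1) (0,0) (1,2) (2,2) [ray(0,1) blocked at (0,5); ray(1,0) blocked at (2,2)]
  WB@(2,2): attacks (3,3) (3,1) (1,3) (0,4) (1,1) (0,0) [ray(1,1) blocked at (3,3); ray(1,-1) blocked at (3,1)]
  WB@(3,1): attacks (4,2) (5,3) (4,0) (2,2) (2,0) [ray(1,1) blocked at (5,3); ray(-1,1) blocked at (2,2)]
Union (15 distinct): (0,0) (0,1) (0,3) (0,4) (0,5) (1,1) (1,2) (1,3) (2,0) (2,2) (3,1) (3,3) (4,0) (4,2) (5,3)

Answer: 15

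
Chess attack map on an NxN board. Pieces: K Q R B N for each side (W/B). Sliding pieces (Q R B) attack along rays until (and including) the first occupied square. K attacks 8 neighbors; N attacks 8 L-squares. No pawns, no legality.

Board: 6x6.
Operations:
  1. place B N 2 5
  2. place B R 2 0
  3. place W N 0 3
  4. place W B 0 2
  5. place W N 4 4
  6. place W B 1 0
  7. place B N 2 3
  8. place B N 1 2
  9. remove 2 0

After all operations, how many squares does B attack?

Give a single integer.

Op 1: place BN@(2,5)
Op 2: place BR@(2,0)
Op 3: place WN@(0,3)
Op 4: place WB@(0,2)
Op 5: place WN@(4,4)
Op 6: place WB@(1,0)
Op 7: place BN@(2,3)
Op 8: place BN@(1,2)
Op 9: remove (2,0)
Per-piece attacks for B:
  BN@(1,2): attacks (2,4) (3,3) (0,4) (2,0) (3,1) (0,0)
  BN@(2,3): attacks (3,5) (4,4) (1,5) (0,4) (3,1) (4,2) (1,1) (0,2)
  BN@(2,5): attacks (3,3) (4,4) (1,3) (0,4)
Union (13 distinct): (0,0) (0,2) (0,4) (1,1) (1,3) (1,5) (2,0) (2,4) (3,1) (3,3) (3,5) (4,2) (4,4)

Answer: 13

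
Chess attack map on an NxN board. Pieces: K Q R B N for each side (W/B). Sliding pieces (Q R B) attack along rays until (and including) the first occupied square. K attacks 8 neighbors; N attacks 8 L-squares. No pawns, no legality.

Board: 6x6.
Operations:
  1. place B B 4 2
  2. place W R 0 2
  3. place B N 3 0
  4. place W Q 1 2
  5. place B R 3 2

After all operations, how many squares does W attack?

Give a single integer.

Op 1: place BB@(4,2)
Op 2: place WR@(0,2)
Op 3: place BN@(3,0)
Op 4: place WQ@(1,2)
Op 5: place BR@(3,2)
Per-piece attacks for W:
  WR@(0,2): attacks (0,3) (0,4) (0,5) (0,1) (0,0) (1,2) [ray(1,0) blocked at (1,2)]
  WQ@(1,2): attacks (1,3) (1,4) (1,5) (1,1) (1,0) (2,2) (3,2) (0,2) (2,3) (3,4) (4,5) (2,1) (3,0) (0,3) (0,1) [ray(1,0) blocked at (3,2); ray(-1,0) blocked at (0,2); ray(1,-1) blocked at (3,0)]
Union (19 distinct): (0,0) (0,1) (0,2) (0,3) (0,4) (0,5) (1,0) (1,1) (1,2) (1,3) (1,4) (1,5) (2,1) (2,2) (2,3) (3,0) (3,2) (3,4) (4,5)

Answer: 19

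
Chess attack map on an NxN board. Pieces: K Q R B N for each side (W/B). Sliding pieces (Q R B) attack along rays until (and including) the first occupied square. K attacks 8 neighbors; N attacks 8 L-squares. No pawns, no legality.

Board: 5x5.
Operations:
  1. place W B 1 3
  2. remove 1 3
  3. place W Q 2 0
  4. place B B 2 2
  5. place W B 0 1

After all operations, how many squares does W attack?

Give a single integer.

Answer: 13

Derivation:
Op 1: place WB@(1,3)
Op 2: remove (1,3)
Op 3: place WQ@(2,0)
Op 4: place BB@(2,2)
Op 5: place WB@(0,1)
Per-piece attacks for W:
  WB@(0,1): attacks (1,2) (2,3) (3,4) (1,0)
  WQ@(2,0): attacks (2,1) (2,2) (3,0) (4,0) (1,0) (0,0) (3,1) (4,2) (1,1) (0,2) [ray(0,1) blocked at (2,2)]
Union (13 distinct): (0,0) (0,2) (1,0) (1,1) (1,2) (2,1) (2,2) (2,3) (3,0) (3,1) (3,4) (4,0) (4,2)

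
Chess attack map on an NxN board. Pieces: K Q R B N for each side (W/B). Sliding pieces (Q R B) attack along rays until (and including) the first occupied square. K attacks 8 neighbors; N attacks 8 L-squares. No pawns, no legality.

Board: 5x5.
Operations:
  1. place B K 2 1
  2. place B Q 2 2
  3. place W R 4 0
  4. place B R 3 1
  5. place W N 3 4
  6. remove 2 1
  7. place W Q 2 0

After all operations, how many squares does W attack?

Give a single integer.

Op 1: place BK@(2,1)
Op 2: place BQ@(2,2)
Op 3: place WR@(4,0)
Op 4: place BR@(3,1)
Op 5: place WN@(3,4)
Op 6: remove (2,1)
Op 7: place WQ@(2,0)
Per-piece attacks for W:
  WQ@(2,0): attacks (2,1) (2,2) (3,0) (4,0) (1,0) (0,0) (3,1) (1,1) (0,2) [ray(0,1) blocked at (2,2); ray(1,0) blocked at (4,0); ray(1,1) blocked at (3,1)]
  WN@(3,4): attacks (4,2) (2,2) (1,3)
  WR@(4,0): attacks (4,1) (4,2) (4,3) (4,4) (3,0) (2,0) [ray(-1,0) blocked at (2,0)]
Union (15 distinct): (0,0) (0,2) (1,0) (1,1) (1,3) (2,0) (2,1) (2,2) (3,0) (3,1) (4,0) (4,1) (4,2) (4,3) (4,4)

Answer: 15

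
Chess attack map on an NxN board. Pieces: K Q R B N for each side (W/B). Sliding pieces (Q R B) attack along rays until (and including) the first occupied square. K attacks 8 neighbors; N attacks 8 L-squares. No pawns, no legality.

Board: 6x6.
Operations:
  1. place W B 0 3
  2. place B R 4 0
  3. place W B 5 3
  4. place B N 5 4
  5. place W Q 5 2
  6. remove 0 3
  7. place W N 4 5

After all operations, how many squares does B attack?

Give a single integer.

Answer: 12

Derivation:
Op 1: place WB@(0,3)
Op 2: place BR@(4,0)
Op 3: place WB@(5,3)
Op 4: place BN@(5,4)
Op 5: place WQ@(5,2)
Op 6: remove (0,3)
Op 7: place WN@(4,5)
Per-piece attacks for B:
  BR@(4,0): attacks (4,1) (4,2) (4,3) (4,4) (4,5) (5,0) (3,0) (2,0) (1,0) (0,0) [ray(0,1) blocked at (4,5)]
  BN@(5,4): attacks (3,5) (4,2) (3,3)
Union (12 distinct): (0,0) (1,0) (2,0) (3,0) (3,3) (3,5) (4,1) (4,2) (4,3) (4,4) (4,5) (5,0)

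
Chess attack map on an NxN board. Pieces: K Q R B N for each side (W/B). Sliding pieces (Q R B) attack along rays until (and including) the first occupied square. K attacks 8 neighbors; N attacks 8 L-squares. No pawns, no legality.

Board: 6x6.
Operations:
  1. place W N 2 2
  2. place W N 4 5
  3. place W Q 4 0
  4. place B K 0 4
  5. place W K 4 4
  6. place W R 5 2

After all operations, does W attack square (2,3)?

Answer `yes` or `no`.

Op 1: place WN@(2,2)
Op 2: place WN@(4,5)
Op 3: place WQ@(4,0)
Op 4: place BK@(0,4)
Op 5: place WK@(4,4)
Op 6: place WR@(5,2)
Per-piece attacks for W:
  WN@(2,2): attacks (3,4) (4,3) (1,4) (0,3) (3,0) (4,1) (1,0) (0,1)
  WQ@(4,0): attacks (4,1) (4,2) (4,3) (4,4) (5,0) (3,0) (2,0) (1,0) (0,0) (5,1) (3,1) (2,2) [ray(0,1) blocked at (4,4); ray(-1,1) blocked at (2,2)]
  WK@(4,4): attacks (4,5) (4,3) (5,4) (3,4) (5,5) (5,3) (3,5) (3,3)
  WN@(4,5): attacks (5,3) (3,3) (2,4)
  WR@(5,2): attacks (5,3) (5,4) (5,5) (5,1) (5,0) (4,2) (3,2) (2,2) [ray(-1,0) blocked at (2,2)]
W attacks (2,3): no

Answer: no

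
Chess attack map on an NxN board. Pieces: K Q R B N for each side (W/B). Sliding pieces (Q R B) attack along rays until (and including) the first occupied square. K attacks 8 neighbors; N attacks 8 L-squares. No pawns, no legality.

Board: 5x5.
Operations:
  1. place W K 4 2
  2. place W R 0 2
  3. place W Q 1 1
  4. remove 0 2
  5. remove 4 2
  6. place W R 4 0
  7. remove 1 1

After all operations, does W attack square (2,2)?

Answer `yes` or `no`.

Op 1: place WK@(4,2)
Op 2: place WR@(0,2)
Op 3: place WQ@(1,1)
Op 4: remove (0,2)
Op 5: remove (4,2)
Op 6: place WR@(4,0)
Op 7: remove (1,1)
Per-piece attacks for W:
  WR@(4,0): attacks (4,1) (4,2) (4,3) (4,4) (3,0) (2,0) (1,0) (0,0)
W attacks (2,2): no

Answer: no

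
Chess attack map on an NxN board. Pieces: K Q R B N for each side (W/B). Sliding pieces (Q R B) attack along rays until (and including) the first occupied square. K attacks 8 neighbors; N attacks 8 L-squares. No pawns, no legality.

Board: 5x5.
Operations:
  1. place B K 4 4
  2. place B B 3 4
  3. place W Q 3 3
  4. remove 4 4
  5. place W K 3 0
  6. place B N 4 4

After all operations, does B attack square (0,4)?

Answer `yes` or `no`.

Op 1: place BK@(4,4)
Op 2: place BB@(3,4)
Op 3: place WQ@(3,3)
Op 4: remove (4,4)
Op 5: place WK@(3,0)
Op 6: place BN@(4,4)
Per-piece attacks for B:
  BB@(3,4): attacks (4,3) (2,3) (1,2) (0,1)
  BN@(4,4): attacks (3,2) (2,3)
B attacks (0,4): no

Answer: no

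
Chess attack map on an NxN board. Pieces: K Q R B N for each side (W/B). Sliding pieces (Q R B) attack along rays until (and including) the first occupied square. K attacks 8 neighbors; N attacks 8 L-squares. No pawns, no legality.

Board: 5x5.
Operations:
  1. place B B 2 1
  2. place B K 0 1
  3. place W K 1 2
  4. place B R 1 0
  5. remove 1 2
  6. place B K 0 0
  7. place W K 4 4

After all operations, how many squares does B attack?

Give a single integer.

Op 1: place BB@(2,1)
Op 2: place BK@(0,1)
Op 3: place WK@(1,2)
Op 4: place BR@(1,0)
Op 5: remove (1,2)
Op 6: place BK@(0,0)
Op 7: place WK@(4,4)
Per-piece attacks for B:
  BK@(0,0): attacks (0,1) (1,0) (1,1)
  BK@(0,1): attacks (0,2) (0,0) (1,1) (1,2) (1,0)
  BR@(1,0): attacks (1,1) (1,2) (1,3) (1,4) (2,0) (3,0) (4,0) (0,0) [ray(-1,0) blocked at (0,0)]
  BB@(2,1): attacks (3,2) (4,3) (3,0) (1,2) (0,3) (1,0) [ray(-1,-1) blocked at (1,0)]
Union (14 distinct): (0,0) (0,1) (0,2) (0,3) (1,0) (1,1) (1,2) (1,3) (1,4) (2,0) (3,0) (3,2) (4,0) (4,3)

Answer: 14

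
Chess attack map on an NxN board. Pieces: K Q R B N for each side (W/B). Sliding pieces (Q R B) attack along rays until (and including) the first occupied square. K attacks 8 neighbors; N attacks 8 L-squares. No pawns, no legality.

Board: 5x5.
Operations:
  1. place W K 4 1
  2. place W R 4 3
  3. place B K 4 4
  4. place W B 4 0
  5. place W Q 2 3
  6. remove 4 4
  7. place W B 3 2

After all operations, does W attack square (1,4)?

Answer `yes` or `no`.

Answer: yes

Derivation:
Op 1: place WK@(4,1)
Op 2: place WR@(4,3)
Op 3: place BK@(4,4)
Op 4: place WB@(4,0)
Op 5: place WQ@(2,3)
Op 6: remove (4,4)
Op 7: place WB@(3,2)
Per-piece attacks for W:
  WQ@(2,3): attacks (2,4) (2,2) (2,1) (2,0) (3,3) (4,3) (1,3) (0,3) (3,4) (3,2) (1,4) (1,2) (0,1) [ray(1,0) blocked at (4,3); ray(1,-1) blocked at (3,2)]
  WB@(3,2): attacks (4,3) (4,1) (2,3) (2,1) (1,0) [ray(1,1) blocked at (4,3); ray(1,-1) blocked at (4,1); ray(-1,1) blocked at (2,3)]
  WB@(4,0): attacks (3,1) (2,2) (1,3) (0,4)
  WK@(4,1): attacks (4,2) (4,0) (3,1) (3,2) (3,0)
  WR@(4,3): attacks (4,4) (4,2) (4,1) (3,3) (2,3) [ray(0,-1) blocked at (4,1); ray(-1,0) blocked at (2,3)]
W attacks (1,4): yes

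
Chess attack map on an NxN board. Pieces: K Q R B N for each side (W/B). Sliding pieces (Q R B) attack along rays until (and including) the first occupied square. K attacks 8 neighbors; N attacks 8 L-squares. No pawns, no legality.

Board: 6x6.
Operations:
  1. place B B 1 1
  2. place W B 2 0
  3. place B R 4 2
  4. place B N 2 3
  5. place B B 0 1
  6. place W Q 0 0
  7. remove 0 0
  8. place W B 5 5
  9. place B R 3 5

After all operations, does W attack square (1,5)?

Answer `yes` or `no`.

Answer: no

Derivation:
Op 1: place BB@(1,1)
Op 2: place WB@(2,0)
Op 3: place BR@(4,2)
Op 4: place BN@(2,3)
Op 5: place BB@(0,1)
Op 6: place WQ@(0,0)
Op 7: remove (0,0)
Op 8: place WB@(5,5)
Op 9: place BR@(3,5)
Per-piece attacks for W:
  WB@(2,0): attacks (3,1) (4,2) (1,1) [ray(1,1) blocked at (4,2); ray(-1,1) blocked at (1,1)]
  WB@(5,5): attacks (4,4) (3,3) (2,2) (1,1) [ray(-1,-1) blocked at (1,1)]
W attacks (1,5): no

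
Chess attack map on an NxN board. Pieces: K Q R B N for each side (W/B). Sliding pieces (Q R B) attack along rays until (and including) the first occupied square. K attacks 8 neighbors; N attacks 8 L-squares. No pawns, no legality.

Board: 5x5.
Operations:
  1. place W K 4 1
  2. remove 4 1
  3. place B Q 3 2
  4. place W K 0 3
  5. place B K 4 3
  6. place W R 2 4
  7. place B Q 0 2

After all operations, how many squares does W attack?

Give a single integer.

Answer: 11

Derivation:
Op 1: place WK@(4,1)
Op 2: remove (4,1)
Op 3: place BQ@(3,2)
Op 4: place WK@(0,3)
Op 5: place BK@(4,3)
Op 6: place WR@(2,4)
Op 7: place BQ@(0,2)
Per-piece attacks for W:
  WK@(0,3): attacks (0,4) (0,2) (1,3) (1,4) (1,2)
  WR@(2,4): attacks (2,3) (2,2) (2,1) (2,0) (3,4) (4,4) (1,4) (0,4)
Union (11 distinct): (0,2) (0,4) (1,2) (1,3) (1,4) (2,0) (2,1) (2,2) (2,3) (3,4) (4,4)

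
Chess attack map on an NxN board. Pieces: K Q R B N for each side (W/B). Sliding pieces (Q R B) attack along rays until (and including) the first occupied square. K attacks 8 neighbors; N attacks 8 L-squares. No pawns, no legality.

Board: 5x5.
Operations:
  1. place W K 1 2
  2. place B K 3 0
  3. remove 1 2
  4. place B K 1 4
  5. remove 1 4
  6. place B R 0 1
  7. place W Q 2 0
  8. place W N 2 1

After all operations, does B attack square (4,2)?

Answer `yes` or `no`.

Answer: no

Derivation:
Op 1: place WK@(1,2)
Op 2: place BK@(3,0)
Op 3: remove (1,2)
Op 4: place BK@(1,4)
Op 5: remove (1,4)
Op 6: place BR@(0,1)
Op 7: place WQ@(2,0)
Op 8: place WN@(2,1)
Per-piece attacks for B:
  BR@(0,1): attacks (0,2) (0,3) (0,4) (0,0) (1,1) (2,1) [ray(1,0) blocked at (2,1)]
  BK@(3,0): attacks (3,1) (4,0) (2,0) (4,1) (2,1)
B attacks (4,2): no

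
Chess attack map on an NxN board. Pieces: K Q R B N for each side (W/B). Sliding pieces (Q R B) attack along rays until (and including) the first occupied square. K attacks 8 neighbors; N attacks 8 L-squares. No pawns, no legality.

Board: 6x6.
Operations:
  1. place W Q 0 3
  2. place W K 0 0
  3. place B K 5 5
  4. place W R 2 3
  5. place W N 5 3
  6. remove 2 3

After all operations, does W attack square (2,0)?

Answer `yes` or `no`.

Answer: no

Derivation:
Op 1: place WQ@(0,3)
Op 2: place WK@(0,0)
Op 3: place BK@(5,5)
Op 4: place WR@(2,3)
Op 5: place WN@(5,3)
Op 6: remove (2,3)
Per-piece attacks for W:
  WK@(0,0): attacks (0,1) (1,0) (1,1)
  WQ@(0,3): attacks (0,4) (0,5) (0,2) (0,1) (0,0) (1,3) (2,3) (3,3) (4,3) (5,3) (1,4) (2,5) (1,2) (2,1) (3,0) [ray(0,-1) blocked at (0,0); ray(1,0) blocked at (5,3)]
  WN@(5,3): attacks (4,5) (3,4) (4,1) (3,2)
W attacks (2,0): no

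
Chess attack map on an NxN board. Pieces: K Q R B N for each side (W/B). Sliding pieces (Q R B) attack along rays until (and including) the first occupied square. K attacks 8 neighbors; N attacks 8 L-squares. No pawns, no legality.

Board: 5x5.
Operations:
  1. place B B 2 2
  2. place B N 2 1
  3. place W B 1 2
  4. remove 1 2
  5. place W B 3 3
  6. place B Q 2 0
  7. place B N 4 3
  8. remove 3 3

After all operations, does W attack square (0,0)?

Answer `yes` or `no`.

Answer: no

Derivation:
Op 1: place BB@(2,2)
Op 2: place BN@(2,1)
Op 3: place WB@(1,2)
Op 4: remove (1,2)
Op 5: place WB@(3,3)
Op 6: place BQ@(2,0)
Op 7: place BN@(4,3)
Op 8: remove (3,3)
Per-piece attacks for W:
W attacks (0,0): no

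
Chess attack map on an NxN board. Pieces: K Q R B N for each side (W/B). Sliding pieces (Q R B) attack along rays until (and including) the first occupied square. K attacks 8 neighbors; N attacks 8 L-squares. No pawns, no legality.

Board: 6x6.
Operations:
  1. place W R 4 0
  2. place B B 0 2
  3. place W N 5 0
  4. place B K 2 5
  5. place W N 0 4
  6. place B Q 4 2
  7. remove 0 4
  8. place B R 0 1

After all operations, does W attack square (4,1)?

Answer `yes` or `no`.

Op 1: place WR@(4,0)
Op 2: place BB@(0,2)
Op 3: place WN@(5,0)
Op 4: place BK@(2,5)
Op 5: place WN@(0,4)
Op 6: place BQ@(4,2)
Op 7: remove (0,4)
Op 8: place BR@(0,1)
Per-piece attacks for W:
  WR@(4,0): attacks (4,1) (4,2) (5,0) (3,0) (2,0) (1,0) (0,0) [ray(0,1) blocked at (4,2); ray(1,0) blocked at (5,0)]
  WN@(5,0): attacks (4,2) (3,1)
W attacks (4,1): yes

Answer: yes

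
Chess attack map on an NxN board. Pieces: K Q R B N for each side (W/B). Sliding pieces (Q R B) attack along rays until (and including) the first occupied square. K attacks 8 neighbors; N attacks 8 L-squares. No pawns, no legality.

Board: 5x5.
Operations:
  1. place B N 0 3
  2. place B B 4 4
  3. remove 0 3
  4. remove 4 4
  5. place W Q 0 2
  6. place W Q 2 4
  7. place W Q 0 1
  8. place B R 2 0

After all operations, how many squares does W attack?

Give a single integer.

Op 1: place BN@(0,3)
Op 2: place BB@(4,4)
Op 3: remove (0,3)
Op 4: remove (4,4)
Op 5: place WQ@(0,2)
Op 6: place WQ@(2,4)
Op 7: place WQ@(0,1)
Op 8: place BR@(2,0)
Per-piece attacks for W:
  WQ@(0,1): attacks (0,2) (0,0) (1,1) (2,1) (3,1) (4,1) (1,2) (2,3) (3,4) (1,0) [ray(0,1) blocked at (0,2)]
  WQ@(0,2): attacks (0,3) (0,4) (0,1) (1,2) (2,2) (3,2) (4,2) (1,3) (2,4) (1,1) (2,0) [ray(0,-1) blocked at (0,1); ray(1,1) blocked at (2,4); ray(1,-1) blocked at (2,0)]
  WQ@(2,4): attacks (2,3) (2,2) (2,1) (2,0) (3,4) (4,4) (1,4) (0,4) (3,3) (4,2) (1,3) (0,2) [ray(0,-1) blocked at (2,0); ray(-1,-1) blocked at (0,2)]
Union (22 distinct): (0,0) (0,1) (0,2) (0,3) (0,4) (1,0) (1,1) (1,2) (1,3) (1,4) (2,0) (2,1) (2,2) (2,3) (2,4) (3,1) (3,2) (3,3) (3,4) (4,1) (4,2) (4,4)

Answer: 22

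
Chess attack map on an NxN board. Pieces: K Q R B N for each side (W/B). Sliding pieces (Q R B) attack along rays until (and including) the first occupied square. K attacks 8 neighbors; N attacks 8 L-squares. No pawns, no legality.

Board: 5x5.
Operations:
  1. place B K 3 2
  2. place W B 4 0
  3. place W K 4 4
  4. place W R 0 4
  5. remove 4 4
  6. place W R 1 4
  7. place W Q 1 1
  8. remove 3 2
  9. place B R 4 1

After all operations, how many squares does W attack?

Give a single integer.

Op 1: place BK@(3,2)
Op 2: place WB@(4,0)
Op 3: place WK@(4,4)
Op 4: place WR@(0,4)
Op 5: remove (4,4)
Op 6: place WR@(1,4)
Op 7: place WQ@(1,1)
Op 8: remove (3,2)
Op 9: place BR@(4,1)
Per-piece attacks for W:
  WR@(0,4): attacks (0,3) (0,2) (0,1) (0,0) (1,4) [ray(1,0) blocked at (1,4)]
  WQ@(1,1): attacks (1,2) (1,3) (1,4) (1,0) (2,1) (3,1) (4,1) (0,1) (2,2) (3,3) (4,4) (2,0) (0,2) (0,0) [ray(0,1) blocked at (1,4); ray(1,0) blocked at (4,1)]
  WR@(1,4): attacks (1,3) (1,2) (1,1) (2,4) (3,4) (4,4) (0,4) [ray(0,-1) blocked at (1,1); ray(-1,0) blocked at (0,4)]
  WB@(4,0): attacks (3,1) (2,2) (1,3) (0,4) [ray(-1,1) blocked at (0,4)]
Union (19 distinct): (0,0) (0,1) (0,2) (0,3) (0,4) (1,0) (1,1) (1,2) (1,3) (1,4) (2,0) (2,1) (2,2) (2,4) (3,1) (3,3) (3,4) (4,1) (4,4)

Answer: 19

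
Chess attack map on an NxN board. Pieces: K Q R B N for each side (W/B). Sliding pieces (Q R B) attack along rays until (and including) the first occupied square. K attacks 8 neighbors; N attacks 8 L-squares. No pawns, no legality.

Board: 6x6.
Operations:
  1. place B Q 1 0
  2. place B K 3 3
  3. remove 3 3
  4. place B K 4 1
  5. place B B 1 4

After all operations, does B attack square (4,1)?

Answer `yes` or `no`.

Op 1: place BQ@(1,0)
Op 2: place BK@(3,3)
Op 3: remove (3,3)
Op 4: place BK@(4,1)
Op 5: place BB@(1,4)
Per-piece attacks for B:
  BQ@(1,0): attacks (1,1) (1,2) (1,3) (1,4) (2,0) (3,0) (4,0) (5,0) (0,0) (2,1) (3,2) (4,3) (5,4) (0,1) [ray(0,1) blocked at (1,4)]
  BB@(1,4): attacks (2,5) (2,3) (3,2) (4,1) (0,5) (0,3) [ray(1,-1) blocked at (4,1)]
  BK@(4,1): attacks (4,2) (4,0) (5,1) (3,1) (5,2) (5,0) (3,2) (3,0)
B attacks (4,1): yes

Answer: yes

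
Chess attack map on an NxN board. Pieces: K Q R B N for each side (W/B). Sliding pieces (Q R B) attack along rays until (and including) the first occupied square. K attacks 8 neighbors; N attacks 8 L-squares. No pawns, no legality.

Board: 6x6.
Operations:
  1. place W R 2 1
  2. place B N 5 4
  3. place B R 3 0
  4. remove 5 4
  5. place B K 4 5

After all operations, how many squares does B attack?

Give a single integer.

Op 1: place WR@(2,1)
Op 2: place BN@(5,4)
Op 3: place BR@(3,0)
Op 4: remove (5,4)
Op 5: place BK@(4,5)
Per-piece attacks for B:
  BR@(3,0): attacks (3,1) (3,2) (3,3) (3,4) (3,5) (4,0) (5,0) (2,0) (1,0) (0,0)
  BK@(4,5): attacks (4,4) (5,5) (3,5) (5,4) (3,4)
Union (13 distinct): (0,0) (1,0) (2,0) (3,1) (3,2) (3,3) (3,4) (3,5) (4,0) (4,4) (5,0) (5,4) (5,5)

Answer: 13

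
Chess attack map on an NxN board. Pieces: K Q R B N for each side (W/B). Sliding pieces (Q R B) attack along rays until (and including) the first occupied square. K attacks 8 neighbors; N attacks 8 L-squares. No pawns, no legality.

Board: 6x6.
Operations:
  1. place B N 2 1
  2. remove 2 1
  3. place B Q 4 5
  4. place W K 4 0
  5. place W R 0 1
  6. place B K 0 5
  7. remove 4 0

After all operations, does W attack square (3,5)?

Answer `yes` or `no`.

Op 1: place BN@(2,1)
Op 2: remove (2,1)
Op 3: place BQ@(4,5)
Op 4: place WK@(4,0)
Op 5: place WR@(0,1)
Op 6: place BK@(0,5)
Op 7: remove (4,0)
Per-piece attacks for W:
  WR@(0,1): attacks (0,2) (0,3) (0,4) (0,5) (0,0) (1,1) (2,1) (3,1) (4,1) (5,1) [ray(0,1) blocked at (0,5)]
W attacks (3,5): no

Answer: no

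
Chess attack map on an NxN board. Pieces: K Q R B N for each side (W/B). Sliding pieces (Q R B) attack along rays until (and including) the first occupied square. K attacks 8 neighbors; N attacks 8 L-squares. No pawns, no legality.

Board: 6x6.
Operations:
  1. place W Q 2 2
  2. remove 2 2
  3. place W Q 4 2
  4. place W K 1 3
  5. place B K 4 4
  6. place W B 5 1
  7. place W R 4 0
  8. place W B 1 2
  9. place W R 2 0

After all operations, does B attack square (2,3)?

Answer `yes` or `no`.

Answer: no

Derivation:
Op 1: place WQ@(2,2)
Op 2: remove (2,2)
Op 3: place WQ@(4,2)
Op 4: place WK@(1,3)
Op 5: place BK@(4,4)
Op 6: place WB@(5,1)
Op 7: place WR@(4,0)
Op 8: place WB@(1,2)
Op 9: place WR@(2,0)
Per-piece attacks for B:
  BK@(4,4): attacks (4,5) (4,3) (5,4) (3,4) (5,5) (5,3) (3,5) (3,3)
B attacks (2,3): no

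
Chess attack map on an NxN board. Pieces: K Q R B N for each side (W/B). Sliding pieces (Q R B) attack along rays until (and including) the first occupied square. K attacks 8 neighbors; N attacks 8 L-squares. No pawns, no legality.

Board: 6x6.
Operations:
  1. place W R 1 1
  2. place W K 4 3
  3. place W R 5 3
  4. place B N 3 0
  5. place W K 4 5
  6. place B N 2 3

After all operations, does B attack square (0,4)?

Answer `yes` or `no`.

Op 1: place WR@(1,1)
Op 2: place WK@(4,3)
Op 3: place WR@(5,3)
Op 4: place BN@(3,0)
Op 5: place WK@(4,5)
Op 6: place BN@(2,3)
Per-piece attacks for B:
  BN@(2,3): attacks (3,5) (4,4) (1,5) (0,4) (3,1) (4,2) (1,1) (0,2)
  BN@(3,0): attacks (4,2) (5,1) (2,2) (1,1)
B attacks (0,4): yes

Answer: yes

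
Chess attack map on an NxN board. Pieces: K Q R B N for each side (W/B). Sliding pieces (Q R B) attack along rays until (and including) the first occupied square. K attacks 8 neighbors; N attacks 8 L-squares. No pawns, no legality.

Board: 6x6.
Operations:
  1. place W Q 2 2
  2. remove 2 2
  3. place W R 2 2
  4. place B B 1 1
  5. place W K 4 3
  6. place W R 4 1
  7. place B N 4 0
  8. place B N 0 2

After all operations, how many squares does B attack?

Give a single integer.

Op 1: place WQ@(2,2)
Op 2: remove (2,2)
Op 3: place WR@(2,2)
Op 4: place BB@(1,1)
Op 5: place WK@(4,3)
Op 6: place WR@(4,1)
Op 7: place BN@(4,0)
Op 8: place BN@(0,2)
Per-piece attacks for B:
  BN@(0,2): attacks (1,4) (2,3) (1,0) (2,1)
  BB@(1,1): attacks (2,2) (2,0) (0,2) (0,0) [ray(1,1) blocked at (2,2); ray(-1,1) blocked at (0,2)]
  BN@(4,0): attacks (5,2) (3,2) (2,1)
Union (10 distinct): (0,0) (0,2) (1,0) (1,4) (2,0) (2,1) (2,2) (2,3) (3,2) (5,2)

Answer: 10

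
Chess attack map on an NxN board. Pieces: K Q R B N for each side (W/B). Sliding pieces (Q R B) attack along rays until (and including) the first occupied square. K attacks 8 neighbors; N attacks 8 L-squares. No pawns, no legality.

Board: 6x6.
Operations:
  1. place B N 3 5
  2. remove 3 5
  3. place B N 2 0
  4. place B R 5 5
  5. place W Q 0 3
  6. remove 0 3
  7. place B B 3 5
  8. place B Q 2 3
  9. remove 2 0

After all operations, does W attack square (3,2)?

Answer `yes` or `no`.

Answer: no

Derivation:
Op 1: place BN@(3,5)
Op 2: remove (3,5)
Op 3: place BN@(2,0)
Op 4: place BR@(5,5)
Op 5: place WQ@(0,3)
Op 6: remove (0,3)
Op 7: place BB@(3,5)
Op 8: place BQ@(2,3)
Op 9: remove (2,0)
Per-piece attacks for W:
W attacks (3,2): no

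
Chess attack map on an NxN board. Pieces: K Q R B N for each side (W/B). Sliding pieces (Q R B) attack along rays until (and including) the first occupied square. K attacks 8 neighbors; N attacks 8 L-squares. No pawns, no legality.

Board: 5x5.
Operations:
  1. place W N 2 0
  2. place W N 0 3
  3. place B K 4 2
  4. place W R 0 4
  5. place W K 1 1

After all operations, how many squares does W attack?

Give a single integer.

Op 1: place WN@(2,0)
Op 2: place WN@(0,3)
Op 3: place BK@(4,2)
Op 4: place WR@(0,4)
Op 5: place WK@(1,1)
Per-piece attacks for W:
  WN@(0,3): attacks (2,4) (1,1) (2,2)
  WR@(0,4): attacks (0,3) (1,4) (2,4) (3,4) (4,4) [ray(0,-1) blocked at (0,3)]
  WK@(1,1): attacks (1,2) (1,0) (2,1) (0,1) (2,2) (2,0) (0,2) (0,0)
  WN@(2,0): attacks (3,2) (4,1) (1,2) (0,1)
Union (16 distinct): (0,0) (0,1) (0,2) (0,3) (1,0) (1,1) (1,2) (1,4) (2,0) (2,1) (2,2) (2,4) (3,2) (3,4) (4,1) (4,4)

Answer: 16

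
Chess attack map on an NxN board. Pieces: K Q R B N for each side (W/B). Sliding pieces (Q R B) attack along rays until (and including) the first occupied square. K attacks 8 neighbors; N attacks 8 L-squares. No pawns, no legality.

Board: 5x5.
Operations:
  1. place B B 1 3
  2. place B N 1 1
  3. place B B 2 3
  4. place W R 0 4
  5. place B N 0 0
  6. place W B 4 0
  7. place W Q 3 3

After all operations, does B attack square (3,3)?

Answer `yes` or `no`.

Answer: no

Derivation:
Op 1: place BB@(1,3)
Op 2: place BN@(1,1)
Op 3: place BB@(2,3)
Op 4: place WR@(0,4)
Op 5: place BN@(0,0)
Op 6: place WB@(4,0)
Op 7: place WQ@(3,3)
Per-piece attacks for B:
  BN@(0,0): attacks (1,2) (2,1)
  BN@(1,1): attacks (2,3) (3,2) (0,3) (3,0)
  BB@(1,3): attacks (2,4) (2,2) (3,1) (4,0) (0,4) (0,2) [ray(1,-1) blocked at (4,0); ray(-1,1) blocked at (0,4)]
  BB@(2,3): attacks (3,4) (3,2) (4,1) (1,4) (1,2) (0,1)
B attacks (3,3): no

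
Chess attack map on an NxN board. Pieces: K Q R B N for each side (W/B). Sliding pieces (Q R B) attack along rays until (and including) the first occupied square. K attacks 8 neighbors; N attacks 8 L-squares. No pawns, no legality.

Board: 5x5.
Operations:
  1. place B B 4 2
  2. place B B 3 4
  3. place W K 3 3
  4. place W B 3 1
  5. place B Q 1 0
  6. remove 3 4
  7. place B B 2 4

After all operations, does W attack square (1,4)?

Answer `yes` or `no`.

Op 1: place BB@(4,2)
Op 2: place BB@(3,4)
Op 3: place WK@(3,3)
Op 4: place WB@(3,1)
Op 5: place BQ@(1,0)
Op 6: remove (3,4)
Op 7: place BB@(2,4)
Per-piece attacks for W:
  WB@(3,1): attacks (4,2) (4,0) (2,2) (1,3) (0,4) (2,0) [ray(1,1) blocked at (4,2)]
  WK@(3,3): attacks (3,4) (3,2) (4,3) (2,3) (4,4) (4,2) (2,4) (2,2)
W attacks (1,4): no

Answer: no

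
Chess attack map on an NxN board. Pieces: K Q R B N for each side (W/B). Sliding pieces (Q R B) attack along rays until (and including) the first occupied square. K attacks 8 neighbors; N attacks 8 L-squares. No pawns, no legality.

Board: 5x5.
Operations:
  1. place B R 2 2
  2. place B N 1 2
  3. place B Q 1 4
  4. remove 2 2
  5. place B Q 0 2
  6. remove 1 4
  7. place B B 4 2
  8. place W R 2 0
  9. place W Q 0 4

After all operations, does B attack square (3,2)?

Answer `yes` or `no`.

Op 1: place BR@(2,2)
Op 2: place BN@(1,2)
Op 3: place BQ@(1,4)
Op 4: remove (2,2)
Op 5: place BQ@(0,2)
Op 6: remove (1,4)
Op 7: place BB@(4,2)
Op 8: place WR@(2,0)
Op 9: place WQ@(0,4)
Per-piece attacks for B:
  BQ@(0,2): attacks (0,3) (0,4) (0,1) (0,0) (1,2) (1,3) (2,4) (1,1) (2,0) [ray(0,1) blocked at (0,4); ray(1,0) blocked at (1,2); ray(1,-1) blocked at (2,0)]
  BN@(1,2): attacks (2,4) (3,3) (0,4) (2,0) (3,1) (0,0)
  BB@(4,2): attacks (3,3) (2,4) (3,1) (2,0) [ray(-1,-1) blocked at (2,0)]
B attacks (3,2): no

Answer: no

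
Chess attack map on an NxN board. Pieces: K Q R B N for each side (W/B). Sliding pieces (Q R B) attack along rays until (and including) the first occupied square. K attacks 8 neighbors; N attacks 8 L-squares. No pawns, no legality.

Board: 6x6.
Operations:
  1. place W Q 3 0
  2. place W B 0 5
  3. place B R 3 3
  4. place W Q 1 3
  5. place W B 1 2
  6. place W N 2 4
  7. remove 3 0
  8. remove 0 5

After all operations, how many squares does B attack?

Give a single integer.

Answer: 9

Derivation:
Op 1: place WQ@(3,0)
Op 2: place WB@(0,5)
Op 3: place BR@(3,3)
Op 4: place WQ@(1,3)
Op 5: place WB@(1,2)
Op 6: place WN@(2,4)
Op 7: remove (3,0)
Op 8: remove (0,5)
Per-piece attacks for B:
  BR@(3,3): attacks (3,4) (3,5) (3,2) (3,1) (3,0) (4,3) (5,3) (2,3) (1,3) [ray(-1,0) blocked at (1,3)]
Union (9 distinct): (1,3) (2,3) (3,0) (3,1) (3,2) (3,4) (3,5) (4,3) (5,3)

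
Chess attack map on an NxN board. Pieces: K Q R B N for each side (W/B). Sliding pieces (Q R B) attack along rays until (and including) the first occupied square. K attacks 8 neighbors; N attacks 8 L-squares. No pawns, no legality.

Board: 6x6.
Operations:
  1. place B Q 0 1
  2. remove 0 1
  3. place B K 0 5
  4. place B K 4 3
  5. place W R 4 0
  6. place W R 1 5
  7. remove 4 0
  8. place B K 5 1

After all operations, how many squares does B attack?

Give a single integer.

Op 1: place BQ@(0,1)
Op 2: remove (0,1)
Op 3: place BK@(0,5)
Op 4: place BK@(4,3)
Op 5: place WR@(4,0)
Op 6: place WR@(1,5)
Op 7: remove (4,0)
Op 8: place BK@(5,1)
Per-piece attacks for B:
  BK@(0,5): attacks (0,4) (1,5) (1,4)
  BK@(4,3): attacks (4,4) (4,2) (5,3) (3,3) (5,4) (5,2) (3,4) (3,2)
  BK@(5,1): attacks (5,2) (5,0) (4,1) (4,2) (4,0)
Union (14 distinct): (0,4) (1,4) (1,5) (3,2) (3,3) (3,4) (4,0) (4,1) (4,2) (4,4) (5,0) (5,2) (5,3) (5,4)

Answer: 14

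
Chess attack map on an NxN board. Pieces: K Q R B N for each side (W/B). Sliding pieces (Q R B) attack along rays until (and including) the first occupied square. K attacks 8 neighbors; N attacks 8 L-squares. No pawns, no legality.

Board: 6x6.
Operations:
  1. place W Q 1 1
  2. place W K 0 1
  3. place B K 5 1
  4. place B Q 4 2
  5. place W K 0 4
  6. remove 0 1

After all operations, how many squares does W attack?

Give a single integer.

Op 1: place WQ@(1,1)
Op 2: place WK@(0,1)
Op 3: place BK@(5,1)
Op 4: place BQ@(4,2)
Op 5: place WK@(0,4)
Op 6: remove (0,1)
Per-piece attacks for W:
  WK@(0,4): attacks (0,5) (0,3) (1,4) (1,5) (1,3)
  WQ@(1,1): attacks (1,2) (1,3) (1,4) (1,5) (1,0) (2,1) (3,1) (4,1) (5,1) (0,1) (2,2) (3,3) (4,4) (5,5) (2,0) (0,2) (0,0) [ray(1,0) blocked at (5,1)]
Union (19 distinct): (0,0) (0,1) (0,2) (0,3) (0,5) (1,0) (1,2) (1,3) (1,4) (1,5) (2,0) (2,1) (2,2) (3,1) (3,3) (4,1) (4,4) (5,1) (5,5)

Answer: 19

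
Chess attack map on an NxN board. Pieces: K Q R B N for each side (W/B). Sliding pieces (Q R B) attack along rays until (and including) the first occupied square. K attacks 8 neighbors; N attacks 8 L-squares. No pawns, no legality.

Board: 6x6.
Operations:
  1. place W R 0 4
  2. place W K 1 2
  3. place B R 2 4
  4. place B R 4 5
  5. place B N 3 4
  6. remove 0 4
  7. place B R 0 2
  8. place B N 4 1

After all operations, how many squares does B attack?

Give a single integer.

Answer: 23

Derivation:
Op 1: place WR@(0,4)
Op 2: place WK@(1,2)
Op 3: place BR@(2,4)
Op 4: place BR@(4,5)
Op 5: place BN@(3,4)
Op 6: remove (0,4)
Op 7: place BR@(0,2)
Op 8: place BN@(4,1)
Per-piece attacks for B:
  BR@(0,2): attacks (0,3) (0,4) (0,5) (0,1) (0,0) (1,2) [ray(1,0) blocked at (1,2)]
  BR@(2,4): attacks (2,5) (2,3) (2,2) (2,1) (2,0) (3,4) (1,4) (0,4) [ray(1,0) blocked at (3,4)]
  BN@(3,4): attacks (5,5) (1,5) (4,2) (5,3) (2,2) (1,3)
  BN@(4,1): attacks (5,3) (3,3) (2,2) (2,0)
  BR@(4,5): attacks (4,4) (4,3) (4,2) (4,1) (5,5) (3,5) (2,5) (1,5) (0,5) [ray(0,-1) blocked at (4,1)]
Union (23 distinct): (0,0) (0,1) (0,3) (0,4) (0,5) (1,2) (1,3) (1,4) (1,5) (2,0) (2,1) (2,2) (2,3) (2,5) (3,3) (3,4) (3,5) (4,1) (4,2) (4,3) (4,4) (5,3) (5,5)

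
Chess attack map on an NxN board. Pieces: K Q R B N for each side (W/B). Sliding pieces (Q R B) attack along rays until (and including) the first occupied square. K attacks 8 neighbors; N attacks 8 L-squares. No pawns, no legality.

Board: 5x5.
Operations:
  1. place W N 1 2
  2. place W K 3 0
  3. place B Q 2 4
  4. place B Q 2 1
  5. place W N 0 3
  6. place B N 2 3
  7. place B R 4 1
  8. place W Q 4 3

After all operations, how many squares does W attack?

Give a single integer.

Answer: 16

Derivation:
Op 1: place WN@(1,2)
Op 2: place WK@(3,0)
Op 3: place BQ@(2,4)
Op 4: place BQ@(2,1)
Op 5: place WN@(0,3)
Op 6: place BN@(2,3)
Op 7: place BR@(4,1)
Op 8: place WQ@(4,3)
Per-piece attacks for W:
  WN@(0,3): attacks (2,4) (1,1) (2,2)
  WN@(1,2): attacks (2,4) (3,3) (0,4) (2,0) (3,1) (0,0)
  WK@(3,0): attacks (3,1) (4,0) (2,0) (4,1) (2,1)
  WQ@(4,3): attacks (4,4) (4,2) (4,1) (3,3) (2,3) (3,4) (3,2) (2,1) [ray(0,-1) blocked at (4,1); ray(-1,0) blocked at (2,3); ray(-1,-1) blocked at (2,1)]
Union (16 distinct): (0,0) (0,4) (1,1) (2,0) (2,1) (2,2) (2,3) (2,4) (3,1) (3,2) (3,3) (3,4) (4,0) (4,1) (4,2) (4,4)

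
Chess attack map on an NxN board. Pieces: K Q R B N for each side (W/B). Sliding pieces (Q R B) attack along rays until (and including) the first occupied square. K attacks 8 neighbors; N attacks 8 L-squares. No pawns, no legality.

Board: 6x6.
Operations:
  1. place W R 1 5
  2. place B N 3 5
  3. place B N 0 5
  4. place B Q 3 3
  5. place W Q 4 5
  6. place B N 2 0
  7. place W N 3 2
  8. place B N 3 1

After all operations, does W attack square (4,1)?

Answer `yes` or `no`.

Answer: yes

Derivation:
Op 1: place WR@(1,5)
Op 2: place BN@(3,5)
Op 3: place BN@(0,5)
Op 4: place BQ@(3,3)
Op 5: place WQ@(4,5)
Op 6: place BN@(2,0)
Op 7: place WN@(3,2)
Op 8: place BN@(3,1)
Per-piece attacks for W:
  WR@(1,5): attacks (1,4) (1,3) (1,2) (1,1) (1,0) (2,5) (3,5) (0,5) [ray(1,0) blocked at (3,5); ray(-1,0) blocked at (0,5)]
  WN@(3,2): attacks (4,4) (5,3) (2,4) (1,3) (4,0) (5,1) (2,0) (1,1)
  WQ@(4,5): attacks (4,4) (4,3) (4,2) (4,1) (4,0) (5,5) (3,5) (5,4) (3,4) (2,3) (1,2) (0,1) [ray(-1,0) blocked at (3,5)]
W attacks (4,1): yes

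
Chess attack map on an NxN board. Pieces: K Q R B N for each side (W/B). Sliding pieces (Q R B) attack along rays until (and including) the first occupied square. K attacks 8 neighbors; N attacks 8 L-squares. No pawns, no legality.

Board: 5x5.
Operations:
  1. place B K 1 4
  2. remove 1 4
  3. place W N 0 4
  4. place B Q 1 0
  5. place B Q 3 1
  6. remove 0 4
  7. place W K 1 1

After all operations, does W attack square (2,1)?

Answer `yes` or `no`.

Op 1: place BK@(1,4)
Op 2: remove (1,4)
Op 3: place WN@(0,4)
Op 4: place BQ@(1,0)
Op 5: place BQ@(3,1)
Op 6: remove (0,4)
Op 7: place WK@(1,1)
Per-piece attacks for W:
  WK@(1,1): attacks (1,2) (1,0) (2,1) (0,1) (2,2) (2,0) (0,2) (0,0)
W attacks (2,1): yes

Answer: yes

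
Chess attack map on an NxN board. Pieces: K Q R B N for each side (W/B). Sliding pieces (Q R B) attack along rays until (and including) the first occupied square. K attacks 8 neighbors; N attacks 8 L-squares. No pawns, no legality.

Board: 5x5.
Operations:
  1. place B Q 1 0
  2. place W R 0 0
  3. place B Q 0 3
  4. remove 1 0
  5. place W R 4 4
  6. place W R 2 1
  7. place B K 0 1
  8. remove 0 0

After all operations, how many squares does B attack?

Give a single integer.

Answer: 13

Derivation:
Op 1: place BQ@(1,0)
Op 2: place WR@(0,0)
Op 3: place BQ@(0,3)
Op 4: remove (1,0)
Op 5: place WR@(4,4)
Op 6: place WR@(2,1)
Op 7: place BK@(0,1)
Op 8: remove (0,0)
Per-piece attacks for B:
  BK@(0,1): attacks (0,2) (0,0) (1,1) (1,2) (1,0)
  BQ@(0,3): attacks (0,4) (0,2) (0,1) (1,3) (2,3) (3,3) (4,3) (1,4) (1,2) (2,1) [ray(0,-1) blocked at (0,1); ray(1,-1) blocked at (2,1)]
Union (13 distinct): (0,0) (0,1) (0,2) (0,4) (1,0) (1,1) (1,2) (1,3) (1,4) (2,1) (2,3) (3,3) (4,3)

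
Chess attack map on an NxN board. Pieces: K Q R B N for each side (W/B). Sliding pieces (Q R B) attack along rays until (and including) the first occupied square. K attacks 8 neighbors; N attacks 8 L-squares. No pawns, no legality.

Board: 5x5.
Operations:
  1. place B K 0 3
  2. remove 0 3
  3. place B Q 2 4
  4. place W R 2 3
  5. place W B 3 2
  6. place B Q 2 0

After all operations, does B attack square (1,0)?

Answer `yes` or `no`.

Op 1: place BK@(0,3)
Op 2: remove (0,3)
Op 3: place BQ@(2,4)
Op 4: place WR@(2,3)
Op 5: place WB@(3,2)
Op 6: place BQ@(2,0)
Per-piece attacks for B:
  BQ@(2,0): attacks (2,1) (2,2) (2,3) (3,0) (4,0) (1,0) (0,0) (3,1) (4,2) (1,1) (0,2) [ray(0,1) blocked at (2,3)]
  BQ@(2,4): attacks (2,3) (3,4) (4,4) (1,4) (0,4) (3,3) (4,2) (1,3) (0,2) [ray(0,-1) blocked at (2,3)]
B attacks (1,0): yes

Answer: yes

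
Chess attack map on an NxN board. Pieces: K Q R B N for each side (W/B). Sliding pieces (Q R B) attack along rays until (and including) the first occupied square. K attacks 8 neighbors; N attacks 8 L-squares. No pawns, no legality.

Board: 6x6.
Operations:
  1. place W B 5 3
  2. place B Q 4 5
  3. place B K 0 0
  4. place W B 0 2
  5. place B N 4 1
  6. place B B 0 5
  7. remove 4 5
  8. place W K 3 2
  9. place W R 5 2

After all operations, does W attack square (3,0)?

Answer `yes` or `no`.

Op 1: place WB@(5,3)
Op 2: place BQ@(4,5)
Op 3: place BK@(0,0)
Op 4: place WB@(0,2)
Op 5: place BN@(4,1)
Op 6: place BB@(0,5)
Op 7: remove (4,5)
Op 8: place WK@(3,2)
Op 9: place WR@(5,2)
Per-piece attacks for W:
  WB@(0,2): attacks (1,3) (2,4) (3,5) (1,1) (2,0)
  WK@(3,2): attacks (3,3) (3,1) (4,2) (2,2) (4,3) (4,1) (2,3) (2,1)
  WR@(5,2): attacks (5,3) (5,1) (5,0) (4,2) (3,2) [ray(0,1) blocked at (5,3); ray(-1,0) blocked at (3,2)]
  WB@(5,3): attacks (4,4) (3,5) (4,2) (3,1) (2,0)
W attacks (3,0): no

Answer: no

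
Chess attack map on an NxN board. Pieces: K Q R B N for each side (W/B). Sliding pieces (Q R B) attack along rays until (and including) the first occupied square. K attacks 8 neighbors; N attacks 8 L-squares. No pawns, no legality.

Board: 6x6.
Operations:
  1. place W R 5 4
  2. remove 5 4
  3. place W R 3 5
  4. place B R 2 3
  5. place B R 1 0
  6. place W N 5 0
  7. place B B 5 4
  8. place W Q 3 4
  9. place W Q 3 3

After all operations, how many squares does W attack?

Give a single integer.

Op 1: place WR@(5,4)
Op 2: remove (5,4)
Op 3: place WR@(3,5)
Op 4: place BR@(2,3)
Op 5: place BR@(1,0)
Op 6: place WN@(5,0)
Op 7: place BB@(5,4)
Op 8: place WQ@(3,4)
Op 9: place WQ@(3,3)
Per-piece attacks for W:
  WQ@(3,3): attacks (3,4) (3,2) (3,1) (3,0) (4,3) (5,3) (2,3) (4,4) (5,5) (4,2) (5,1) (2,4) (1,5) (2,2) (1,1) (0,0) [ray(0,1) blocked at (3,4); ray(-1,0) blocked at (2,3)]
  WQ@(3,4): attacks (3,5) (3,3) (4,4) (5,4) (2,4) (1,4) (0,4) (4,5) (4,3) (5,2) (2,5) (2,3) [ray(0,1) blocked at (3,5); ray(0,-1) blocked at (3,3); ray(1,0) blocked at (5,4); ray(-1,-1) blocked at (2,3)]
  WR@(3,5): attacks (3,4) (4,5) (5,5) (2,5) (1,5) (0,5) [ray(0,-1) blocked at (3,4)]
  WN@(5,0): attacks (4,2) (3,1)
Union (25 distinct): (0,0) (0,4) (0,5) (1,1) (1,4) (1,5) (2,2) (2,3) (2,4) (2,5) (3,0) (3,1) (3,2) (3,3) (3,4) (3,5) (4,2) (4,3) (4,4) (4,5) (5,1) (5,2) (5,3) (5,4) (5,5)

Answer: 25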